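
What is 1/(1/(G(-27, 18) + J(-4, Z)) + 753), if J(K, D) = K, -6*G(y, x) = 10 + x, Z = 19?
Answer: 26/19575 ≈ 0.0013282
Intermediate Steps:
G(y, x) = -5/3 - x/6 (G(y, x) = -(10 + x)/6 = -5/3 - x/6)
1/(1/(G(-27, 18) + J(-4, Z)) + 753) = 1/(1/((-5/3 - ⅙*18) - 4) + 753) = 1/(1/((-5/3 - 3) - 4) + 753) = 1/(1/(-14/3 - 4) + 753) = 1/(1/(-26/3) + 753) = 1/(-3/26 + 753) = 1/(19575/26) = 26/19575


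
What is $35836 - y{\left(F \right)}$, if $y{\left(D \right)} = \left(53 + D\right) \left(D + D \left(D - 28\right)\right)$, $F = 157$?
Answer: $-4250264$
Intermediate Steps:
$y{\left(D \right)} = \left(53 + D\right) \left(D + D \left(-28 + D\right)\right)$
$35836 - y{\left(F \right)} = 35836 - 157 \left(-1431 + 157^{2} + 26 \cdot 157\right) = 35836 - 157 \left(-1431 + 24649 + 4082\right) = 35836 - 157 \cdot 27300 = 35836 - 4286100 = -4250264$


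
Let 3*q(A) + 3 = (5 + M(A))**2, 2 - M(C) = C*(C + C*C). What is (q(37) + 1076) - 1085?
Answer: 2705560195/3 ≈ 9.0185e+8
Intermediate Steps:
M(C) = 2 - C*(C + C**2) (M(C) = 2 - C*(C + C*C) = 2 - C*(C + C**2))
q(A) = -1 + (7 - A**2 - A**3)**2/3 (q(A) = -1 + (5 + (2 - A**2 - A**3))**2/3 = -1 + (7 - A**2 - A**3)**2/3)
(q(37) + 1076) - 1085 = ((-1 + (-7 + 37**2 + 37**3)**2/3) + 1076) - 1085 = ((-1 + (-7 + 1369 + 50653)**2/3) + 1076) - 1085 = ((-1 + (1/3)*52015**2) + 1076) - 1085 = ((-1 + (1/3)*2705560225) + 1076) - 1085 = ((-1 + 2705560225/3) + 1076) - 1085 = (2705560222/3 + 1076) - 1085 = 2705563450/3 - 1085 = 2705560195/3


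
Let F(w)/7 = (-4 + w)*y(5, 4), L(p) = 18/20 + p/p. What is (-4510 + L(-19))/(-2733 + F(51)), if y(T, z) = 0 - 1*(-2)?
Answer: 45081/20750 ≈ 2.1726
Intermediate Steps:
y(T, z) = 2 (y(T, z) = 0 + 2 = 2)
L(p) = 19/10 (L(p) = 18*(1/20) + 1 = 9/10 + 1 = 19/10)
F(w) = -56 + 14*w (F(w) = 7*((-4 + w)*2) = 7*(-8 + 2*w) = -56 + 14*w)
(-4510 + L(-19))/(-2733 + F(51)) = (-4510 + 19/10)/(-2733 + (-56 + 14*51)) = -45081/(10*(-2733 + (-56 + 714))) = -45081/(10*(-2733 + 658)) = -45081/10/(-2075) = -45081/10*(-1/2075) = 45081/20750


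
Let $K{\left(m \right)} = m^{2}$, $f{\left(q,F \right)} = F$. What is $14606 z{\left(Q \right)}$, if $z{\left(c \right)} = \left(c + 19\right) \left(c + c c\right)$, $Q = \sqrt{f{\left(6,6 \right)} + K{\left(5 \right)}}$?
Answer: $9055720 + 730300 \sqrt{31} \approx 1.3122 \cdot 10^{7}$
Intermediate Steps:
$Q = \sqrt{31}$ ($Q = \sqrt{6 + 5^{2}} = \sqrt{6 + 25} = \sqrt{31} \approx 5.5678$)
$z{\left(c \right)} = \left(19 + c\right) \left(c + c^{2}\right)$
$14606 z{\left(Q \right)} = 14606 \sqrt{31} \left(19 + \left(\sqrt{31}\right)^{2} + 20 \sqrt{31}\right) = 14606 \sqrt{31} \left(19 + 31 + 20 \sqrt{31}\right) = 14606 \sqrt{31} \left(50 + 20 \sqrt{31}\right)$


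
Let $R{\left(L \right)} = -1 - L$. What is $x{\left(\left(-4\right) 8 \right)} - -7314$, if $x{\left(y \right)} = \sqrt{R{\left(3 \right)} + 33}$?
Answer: $7314 + \sqrt{29} \approx 7319.4$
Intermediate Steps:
$x{\left(y \right)} = \sqrt{29}$ ($x{\left(y \right)} = \sqrt{\left(-1 - 3\right) + 33} = \sqrt{-4 + 33} = \sqrt{29}$)
$x{\left(\left(-4\right) 8 \right)} - -7314 = \sqrt{29} - -7314 = \sqrt{29} + 7314 = 7314 + \sqrt{29}$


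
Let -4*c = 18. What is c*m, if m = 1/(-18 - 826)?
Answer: 9/1688 ≈ 0.0053318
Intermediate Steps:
c = -9/2 (c = -¼*18 = -9/2 ≈ -4.5000)
m = -1/844 (m = 1/(-844) = -1/844 ≈ -0.0011848)
c*m = -9/2*(-1/844) = 9/1688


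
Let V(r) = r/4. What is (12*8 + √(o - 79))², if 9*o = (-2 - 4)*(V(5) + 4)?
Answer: (192 + I*√330)²/4 ≈ 9133.5 + 1743.9*I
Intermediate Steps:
V(r) = r/4 (V(r) = r*(¼) = r/4)
o = -7/2 (o = ((-2 - 4)*((¼)*5 + 4))/9 = (-6*(5/4 + 4))/9 = (-6*21/4)/9 = (⅑)*(-63/2) = -7/2 ≈ -3.5000)
(12*8 + √(o - 79))² = (12*8 + √(-7/2 - 79))² = (96 + √(-165/2))² = (96 + I*√330/2)²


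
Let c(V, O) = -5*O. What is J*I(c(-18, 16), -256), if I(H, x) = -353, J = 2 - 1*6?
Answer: 1412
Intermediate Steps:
J = -4 (J = 2 - 6 = -4)
J*I(c(-18, 16), -256) = -4*(-353) = 1412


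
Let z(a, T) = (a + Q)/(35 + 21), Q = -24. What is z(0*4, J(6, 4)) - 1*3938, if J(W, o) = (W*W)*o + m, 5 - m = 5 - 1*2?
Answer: -27569/7 ≈ -3938.4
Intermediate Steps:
m = 2 (m = 5 - (5 - 1*2) = 5 - (5 - 2) = 5 - 1*3 = 5 - 3 = 2)
J(W, o) = 2 + o*W**2 (J(W, o) = (W*W)*o + 2 = W**2*o + 2 = o*W**2 + 2 = 2 + o*W**2)
z(a, T) = -3/7 + a/56 (z(a, T) = (a - 24)/(35 + 21) = (-24 + a)/56 = (-24 + a)*(1/56) = -3/7 + a/56)
z(0*4, J(6, 4)) - 1*3938 = (-3/7 + (0*4)/56) - 1*3938 = (-3/7 + (1/56)*0) - 3938 = (-3/7 + 0) - 3938 = -3/7 - 3938 = -27569/7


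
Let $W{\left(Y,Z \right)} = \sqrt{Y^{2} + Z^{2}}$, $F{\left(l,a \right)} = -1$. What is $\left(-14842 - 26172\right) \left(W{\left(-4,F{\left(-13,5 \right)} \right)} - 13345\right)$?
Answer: $547331830 - 41014 \sqrt{17} \approx 5.4716 \cdot 10^{8}$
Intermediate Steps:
$\left(-14842 - 26172\right) \left(W{\left(-4,F{\left(-13,5 \right)} \right)} - 13345\right) = \left(-14842 - 26172\right) \left(\sqrt{\left(-4\right)^{2} + \left(-1\right)^{2}} - 13345\right) = - 41014 \left(\sqrt{16 + 1} - 13345\right) = - 41014 \left(\sqrt{17} - 13345\right) = - 41014 \left(-13345 + \sqrt{17}\right) = 547331830 - 41014 \sqrt{17}$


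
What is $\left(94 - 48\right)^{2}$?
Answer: $2116$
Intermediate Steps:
$\left(94 - 48\right)^{2} = 46^{2} = 2116$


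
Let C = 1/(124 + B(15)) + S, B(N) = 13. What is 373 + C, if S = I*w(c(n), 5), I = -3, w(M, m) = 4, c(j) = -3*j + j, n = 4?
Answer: 49458/137 ≈ 361.01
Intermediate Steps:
c(j) = -2*j
S = -12 (S = -3*4 = -12)
C = -1643/137 (C = 1/(124 + 13) - 12 = 1/137 - 12 = -1643/137 ≈ -11.993)
373 + C = 373 - 1643/137 = 49458/137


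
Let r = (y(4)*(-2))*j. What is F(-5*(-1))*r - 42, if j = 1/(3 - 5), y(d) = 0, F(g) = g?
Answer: -42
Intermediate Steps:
j = -½ (j = 1/(-2) = -½ ≈ -0.50000)
r = 0 (r = (0*(-2))*(-½) = 0*(-½) = 0)
F(-5*(-1))*r - 42 = -5*(-1)*0 - 42 = 5*0 - 42 = 0 - 42 = -42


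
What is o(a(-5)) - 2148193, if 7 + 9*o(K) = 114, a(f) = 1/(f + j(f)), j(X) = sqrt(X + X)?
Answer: -19333630/9 ≈ -2.1482e+6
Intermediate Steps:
j(X) = sqrt(2)*sqrt(X) (j(X) = sqrt(2*X) = sqrt(2)*sqrt(X))
a(f) = 1/(f + sqrt(2)*sqrt(f))
o(K) = 107/9 (o(K) = -7/9 + (1/9)*114 = -7/9 + 38/3 = 107/9)
o(a(-5)) - 2148193 = 107/9 - 2148193 = -19333630/9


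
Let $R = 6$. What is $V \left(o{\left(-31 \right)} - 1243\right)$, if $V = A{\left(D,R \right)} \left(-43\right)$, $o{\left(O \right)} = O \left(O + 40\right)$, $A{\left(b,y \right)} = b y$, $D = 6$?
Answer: $2356056$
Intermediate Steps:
$o{\left(O \right)} = O \left(40 + O\right)$
$V = -1548$ ($V = 6 \cdot 6 \left(-43\right) = 36 \left(-43\right) = -1548$)
$V \left(o{\left(-31 \right)} - 1243\right) = - 1548 \left(- 31 \left(40 - 31\right) - 1243\right) = - 1548 \left(\left(-31\right) 9 - 1243\right) = - 1548 \left(-279 - 1243\right) = \left(-1548\right) \left(-1522\right) = 2356056$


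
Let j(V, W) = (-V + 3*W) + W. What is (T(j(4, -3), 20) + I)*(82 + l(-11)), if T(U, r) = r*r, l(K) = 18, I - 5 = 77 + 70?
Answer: 55200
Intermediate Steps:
I = 152 (I = 5 + (77 + 70) = 5 + 147 = 152)
j(V, W) = -V + 4*W
T(U, r) = r**2
(T(j(4, -3), 20) + I)*(82 + l(-11)) = (20**2 + 152)*(82 + 18) = (400 + 152)*100 = 552*100 = 55200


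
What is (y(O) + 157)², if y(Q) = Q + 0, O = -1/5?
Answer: 614656/25 ≈ 24586.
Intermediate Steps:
O = -⅕ (O = -1*⅕ = -⅕ ≈ -0.20000)
y(Q) = Q
(y(O) + 157)² = (-⅕ + 157)² = (784/5)² = 614656/25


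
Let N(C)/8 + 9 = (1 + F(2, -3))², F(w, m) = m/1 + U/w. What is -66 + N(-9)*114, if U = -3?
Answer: 2898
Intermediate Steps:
F(w, m) = m - 3/w (F(w, m) = m/1 - 3/w = m*1 - 3/w = m - 3/w)
N(C) = 26 (N(C) = -72 + 8*(1 + (-3 - 3/2))² = -72 + 8*(1 - 9/2)² = -72 + 8*(-7/2)² = -72 + 8*(49/4) = -72 + 98 = 26)
-66 + N(-9)*114 = -66 + 26*114 = -66 + 2964 = 2898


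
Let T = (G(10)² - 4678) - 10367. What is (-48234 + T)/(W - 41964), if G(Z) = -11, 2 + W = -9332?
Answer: 31579/25649 ≈ 1.2312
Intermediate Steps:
W = -9334 (W = -2 - 9332 = -9334)
T = -14924 (T = ((-11)² - 4678) - 10367 = (121 - 4678) - 10367 = -4557 - 10367 = -14924)
(-48234 + T)/(W - 41964) = (-48234 - 14924)/(-9334 - 41964) = -63158/(-51298) = -63158*(-1/51298) = 31579/25649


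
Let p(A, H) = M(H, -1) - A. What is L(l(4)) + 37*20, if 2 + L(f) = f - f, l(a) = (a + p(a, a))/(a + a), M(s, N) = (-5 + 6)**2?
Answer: 738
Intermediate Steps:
M(s, N) = 1 (M(s, N) = 1**2 = 1)
p(A, H) = 1 - A
l(a) = 1/(2*a) (l(a) = (a + (1 - a))/(a + a) = 1/(2*a))
L(f) = -2 (L(f) = -2 + (f - f) = -2 + 0 = -2)
L(l(4)) + 37*20 = -2 + 37*20 = -2 + 740 = 738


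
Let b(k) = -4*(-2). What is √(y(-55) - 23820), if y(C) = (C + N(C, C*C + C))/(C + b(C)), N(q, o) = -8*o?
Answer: 5*I*√2059963/47 ≈ 152.69*I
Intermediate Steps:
b(k) = 8
y(C) = (-8*C² - 7*C)/(8 + C) (y(C) = (C - 8*(C*C + C))/(C + 8) = (C - 8*(C² + C))/(8 + C) = (C - 8*(C + C²))/(8 + C) = (C + (-8*C - 8*C²))/(8 + C) = (-8*C² - 7*C)/(8 + C))
√(y(-55) - 23820) = √(-55*(-7 - 8*(-55))/(8 - 55) - 23820) = √(-55*(-7 + 440)/(-47) - 23820) = √(-55*(-1/47)*433 - 23820) = √(23815/47 - 23820) = √(-1095725/47) = 5*I*√2059963/47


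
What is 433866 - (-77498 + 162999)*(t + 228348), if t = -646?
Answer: -19468314836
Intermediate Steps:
433866 - (-77498 + 162999)*(t + 228348) = 433866 - (-77498 + 162999)*(-646 + 228348) = 433866 - 85501*227702 = 433866 - 1*19468748702 = 433866 - 19468748702 = -19468314836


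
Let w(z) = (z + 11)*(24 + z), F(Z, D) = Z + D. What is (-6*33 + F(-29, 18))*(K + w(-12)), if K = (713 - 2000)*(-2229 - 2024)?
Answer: -1143982191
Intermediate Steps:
F(Z, D) = D + Z
K = 5473611 (K = -1287*(-4253) = 5473611)
w(z) = (11 + z)*(24 + z)
(-6*33 + F(-29, 18))*(K + w(-12)) = (-6*33 + (18 - 29))*(5473611 + (264 + (-12)² + 35*(-12))) = (-198 - 11)*(5473611 + (264 + 144 - 420)) = -209*(5473611 - 12) = -209*5473599 = -1143982191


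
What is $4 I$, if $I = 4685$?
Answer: $18740$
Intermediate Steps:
$4 I = 4 \cdot 4685 = 18740$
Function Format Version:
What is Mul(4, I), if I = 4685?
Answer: 18740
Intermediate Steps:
Mul(4, I) = Mul(4, 4685) = 18740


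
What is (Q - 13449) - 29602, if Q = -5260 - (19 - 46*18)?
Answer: -47502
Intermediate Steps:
Q = -4451 (Q = -5260 - (19 - 828) = -5260 - 1*(-809) = -5260 + 809 = -4451)
(Q - 13449) - 29602 = (-4451 - 13449) - 29602 = -17900 - 29602 = -47502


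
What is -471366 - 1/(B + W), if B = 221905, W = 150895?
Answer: -175725244801/372800 ≈ -4.7137e+5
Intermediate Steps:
-471366 - 1/(B + W) = -471366 - 1/(221905 + 150895) = -471366 - 1/372800 = -175725244801/372800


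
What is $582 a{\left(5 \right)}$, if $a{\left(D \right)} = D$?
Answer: $2910$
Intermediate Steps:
$582 a{\left(5 \right)} = 582 \cdot 5 = 2910$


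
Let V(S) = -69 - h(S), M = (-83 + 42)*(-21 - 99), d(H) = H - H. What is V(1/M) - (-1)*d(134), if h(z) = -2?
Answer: -67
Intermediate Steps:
d(H) = 0
M = 4920 (M = -41*(-120) = 4920)
V(S) = -67 (V(S) = -69 - 1*(-2) = -69 + 2 = -67)
V(1/M) - (-1)*d(134) = -67 - (-1)*0 = -67 - 1*0 = -67 + 0 = -67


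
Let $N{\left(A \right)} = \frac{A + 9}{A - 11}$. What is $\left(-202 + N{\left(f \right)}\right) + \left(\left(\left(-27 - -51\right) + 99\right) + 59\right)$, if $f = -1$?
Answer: $- \frac{62}{3} \approx -20.667$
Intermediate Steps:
$N{\left(A \right)} = \frac{9 + A}{-11 + A}$
$\left(-202 + N{\left(f \right)}\right) + \left(\left(\left(-27 - -51\right) + 99\right) + 59\right) = \left(-202 + \frac{9 - 1}{-11 - 1}\right) + \left(\left(\left(-27 - -51\right) + 99\right) + 59\right) = \left(-202 + \frac{1}{-12} \cdot 8\right) + \left(\left(\left(-27 + 51\right) + 99\right) + 59\right) = \left(-202 - \frac{2}{3}\right) + \left(\left(24 + 99\right) + 59\right) = \left(-202 - \frac{2}{3}\right) + \left(123 + 59\right) = - \frac{608}{3} + 182 = - \frac{62}{3}$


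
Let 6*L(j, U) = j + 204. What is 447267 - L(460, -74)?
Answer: 1341469/3 ≈ 4.4716e+5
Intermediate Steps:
L(j, U) = 34 + j/6 (L(j, U) = (j + 204)/6 = (204 + j)/6 = 34 + j/6)
447267 - L(460, -74) = 447267 - (34 + (⅙)*460) = 447267 - (34 + 230/3) = 447267 - 1*332/3 = 447267 - 332/3 = 1341469/3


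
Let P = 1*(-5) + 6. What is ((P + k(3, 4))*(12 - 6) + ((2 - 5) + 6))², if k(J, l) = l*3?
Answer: 6561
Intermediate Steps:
k(J, l) = 3*l
P = 1 (P = -5 + 6 = 1)
((P + k(3, 4))*(12 - 6) + ((2 - 5) + 6))² = ((1 + 3*4)*(12 - 6) + ((2 - 5) + 6))² = ((1 + 12)*6 + (-3 + 6))² = (13*6 + 3)² = (78 + 3)² = 81² = 6561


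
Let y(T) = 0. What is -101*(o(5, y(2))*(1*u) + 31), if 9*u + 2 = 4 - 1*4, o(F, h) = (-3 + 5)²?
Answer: -27371/9 ≈ -3041.2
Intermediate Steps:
o(F, h) = 4 (o(F, h) = 2² = 4)
u = -2/9 (u = -2/9 + (4 - 1*4)/9 = -2/9 + (4 - 4)/9 = -2/9 + (⅑)*0 = -2/9 + 0 = -2/9 ≈ -0.22222)
-101*(o(5, y(2))*(1*u) + 31) = -101*(4*(1*(-2/9)) + 31) = -101*(4*(-2/9) + 31) = -101*(-8/9 + 31) = -101*271/9 = -27371/9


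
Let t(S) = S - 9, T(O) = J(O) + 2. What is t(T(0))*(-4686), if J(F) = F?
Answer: 32802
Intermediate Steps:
T(O) = 2 + O (T(O) = O + 2 = 2 + O)
t(S) = -9 + S
t(T(0))*(-4686) = (-9 + (2 + 0))*(-4686) = (-9 + 2)*(-4686) = -7*(-4686) = 32802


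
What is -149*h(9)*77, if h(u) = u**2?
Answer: -929313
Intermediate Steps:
-149*h(9)*77 = -149*9**2*77 = -149*81*77 = -12069*77 = -929313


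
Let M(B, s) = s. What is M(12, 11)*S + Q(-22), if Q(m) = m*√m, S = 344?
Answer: 3784 - 22*I*√22 ≈ 3784.0 - 103.19*I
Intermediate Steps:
Q(m) = m^(3/2)
M(12, 11)*S + Q(-22) = 11*344 + (-22)^(3/2) = 3784 - 22*I*√22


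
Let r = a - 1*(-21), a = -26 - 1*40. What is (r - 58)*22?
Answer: -2266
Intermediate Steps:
a = -66 (a = -26 - 40 = -66)
r = -45 (r = -66 - 1*(-21) = -66 + 21 = -45)
(r - 58)*22 = (-45 - 58)*22 = -103*22 = -2266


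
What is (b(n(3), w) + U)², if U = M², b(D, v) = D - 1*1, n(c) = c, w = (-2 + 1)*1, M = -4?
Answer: 324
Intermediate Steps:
w = -1 (w = -1*1 = -1)
b(D, v) = -1 + D (b(D, v) = D - 1 = -1 + D)
U = 16 (U = (-4)² = 16)
(b(n(3), w) + U)² = ((-1 + 3) + 16)² = (2 + 16)² = 18² = 324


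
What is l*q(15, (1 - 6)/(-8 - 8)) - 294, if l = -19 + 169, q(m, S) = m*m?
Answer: 33456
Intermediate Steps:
q(m, S) = m²
l = 150
l*q(15, (1 - 6)/(-8 - 8)) - 294 = 150*15² - 294 = 150*225 - 294 = 33750 - 294 = 33456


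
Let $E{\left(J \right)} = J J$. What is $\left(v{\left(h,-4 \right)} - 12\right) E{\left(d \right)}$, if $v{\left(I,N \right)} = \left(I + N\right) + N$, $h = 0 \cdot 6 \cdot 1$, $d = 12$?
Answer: $-2880$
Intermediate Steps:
$h = 0$ ($h = 0 \cdot 1 = 0$)
$v{\left(I,N \right)} = I + 2 N$
$E{\left(J \right)} = J^{2}$
$\left(v{\left(h,-4 \right)} - 12\right) E{\left(d \right)} = \left(\left(0 + 2 \left(-4\right)\right) - 12\right) 12^{2} = \left(\left(0 - 8\right) - 12\right) 144 = \left(-8 - 12\right) 144 = \left(-20\right) 144 = -2880$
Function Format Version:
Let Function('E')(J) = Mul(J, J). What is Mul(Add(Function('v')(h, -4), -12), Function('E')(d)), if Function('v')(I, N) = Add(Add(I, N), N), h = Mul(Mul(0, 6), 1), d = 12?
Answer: -2880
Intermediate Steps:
h = 0 (h = Mul(0, 1) = 0)
Function('v')(I, N) = Add(I, Mul(2, N))
Function('E')(J) = Pow(J, 2)
Mul(Add(Function('v')(h, -4), -12), Function('E')(d)) = Mul(Add(Add(0, Mul(2, -4)), -12), Pow(12, 2)) = Mul(Add(Add(0, -8), -12), 144) = Mul(Add(-8, -12), 144) = Mul(-20, 144) = -2880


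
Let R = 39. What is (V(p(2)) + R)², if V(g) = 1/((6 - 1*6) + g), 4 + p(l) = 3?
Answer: 1444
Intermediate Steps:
p(l) = -1 (p(l) = -4 + 3 = -1)
V(g) = 1/g (V(g) = 1/((6 - 6) + g) = 1/(0 + g) = 1/g)
(V(p(2)) + R)² = (1/(-1) + 39)² = (-1 + 39)² = 38² = 1444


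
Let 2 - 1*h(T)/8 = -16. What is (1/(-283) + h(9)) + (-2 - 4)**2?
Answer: 50939/283 ≈ 180.00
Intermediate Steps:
h(T) = 144 (h(T) = 16 - 8*(-16) = 16 + 128 = 144)
(1/(-283) + h(9)) + (-2 - 4)**2 = (1/(-283) + 144) + (-2 - 4)**2 = (-1/283 + 144) + (-6)**2 = 40751/283 + 36 = 50939/283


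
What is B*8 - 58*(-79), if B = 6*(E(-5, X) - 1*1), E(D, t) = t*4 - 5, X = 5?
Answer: 5254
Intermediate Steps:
E(D, t) = -5 + 4*t (E(D, t) = 4*t - 5 = -5 + 4*t)
B = 84 (B = 6*((-5 + 4*5) - 1*1) = 6*((-5 + 20) - 1) = 6*(15 - 1) = 6*14 = 84)
B*8 - 58*(-79) = 84*8 - 58*(-79) = 672 + 4582 = 5254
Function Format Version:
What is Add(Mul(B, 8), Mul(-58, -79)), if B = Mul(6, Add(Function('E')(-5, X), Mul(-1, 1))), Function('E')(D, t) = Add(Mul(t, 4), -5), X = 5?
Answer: 5254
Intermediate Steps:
Function('E')(D, t) = Add(-5, Mul(4, t)) (Function('E')(D, t) = Add(Mul(4, t), -5) = Add(-5, Mul(4, t)))
B = 84 (B = Mul(6, Add(Add(-5, Mul(4, 5)), Mul(-1, 1))) = Mul(6, Add(Add(-5, 20), -1)) = Mul(6, Add(15, -1)) = Mul(6, 14) = 84)
Add(Mul(B, 8), Mul(-58, -79)) = Add(Mul(84, 8), Mul(-58, -79)) = Add(672, 4582) = 5254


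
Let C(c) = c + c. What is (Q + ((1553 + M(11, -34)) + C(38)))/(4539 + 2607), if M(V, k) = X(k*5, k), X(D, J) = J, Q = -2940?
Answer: -1345/7146 ≈ -0.18822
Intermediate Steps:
M(V, k) = k
C(c) = 2*c
(Q + ((1553 + M(11, -34)) + C(38)))/(4539 + 2607) = (-2940 + ((1553 - 34) + 2*38))/(4539 + 2607) = (-2940 + (1519 + 76))/7146 = (-2940 + 1595)*(1/7146) = -1345*1/7146 = -1345/7146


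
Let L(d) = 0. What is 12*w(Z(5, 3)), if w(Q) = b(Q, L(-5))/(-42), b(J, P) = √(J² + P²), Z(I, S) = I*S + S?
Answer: -36/7 ≈ -5.1429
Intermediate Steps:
Z(I, S) = S + I*S
w(Q) = -√(Q²)/42 (w(Q) = √(Q² + 0²)/(-42) = √(Q² + 0)*(-1/42) = √(Q²)*(-1/42) = -√(Q²)/42)
12*w(Z(5, 3)) = 12*(-√((3*(1 + 5))²)/42) = 12*(-√((3*6)²)/42) = 12*(-√(18²)/42) = 12*(-√324/42) = 12*(-1/42*18) = 12*(-3/7) = -36/7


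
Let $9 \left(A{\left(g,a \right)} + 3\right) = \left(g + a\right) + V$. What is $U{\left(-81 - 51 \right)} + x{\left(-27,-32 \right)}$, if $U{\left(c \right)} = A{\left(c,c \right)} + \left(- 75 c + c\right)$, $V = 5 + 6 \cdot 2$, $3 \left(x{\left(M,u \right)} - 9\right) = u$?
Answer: $\frac{87623}{9} \approx 9735.9$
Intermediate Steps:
$x{\left(M,u \right)} = 9 + \frac{u}{3}$
$V = 17$ ($V = 5 + 12 = 17$)
$A{\left(g,a \right)} = - \frac{10}{9} + \frac{a}{9} + \frac{g}{9}$ ($A{\left(g,a \right)} = -3 + \frac{\left(g + a\right) + 17}{9} = -3 + \frac{\left(a + g\right) + 17}{9} = -3 + \frac{17 + a + g}{9} = -3 + \left(\frac{17}{9} + \frac{a}{9} + \frac{g}{9}\right) = - \frac{10}{9} + \frac{a}{9} + \frac{g}{9}$)
$U{\left(c \right)} = - \frac{10}{9} - \frac{664 c}{9}$ ($U{\left(c \right)} = \left(- \frac{10}{9} + \frac{c}{9} + \frac{c}{9}\right) + \left(- 75 c + c\right) = \left(- \frac{10}{9} + \frac{2 c}{9}\right) - 74 c = - \frac{10}{9} - \frac{664 c}{9}$)
$U{\left(-81 - 51 \right)} + x{\left(-27,-32 \right)} = \left(- \frac{10}{9} - \frac{664 \left(-81 - 51\right)}{9}\right) + \left(9 + \frac{1}{3} \left(-32\right)\right) = \left(- \frac{10}{9} - - \frac{29216}{3}\right) + \left(9 - \frac{32}{3}\right) = \left(- \frac{10}{9} + \frac{29216}{3}\right) - \frac{5}{3} = \frac{87638}{9} - \frac{5}{3} = \frac{87623}{9}$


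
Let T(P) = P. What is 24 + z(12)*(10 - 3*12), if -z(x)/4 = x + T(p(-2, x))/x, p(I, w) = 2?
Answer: 3868/3 ≈ 1289.3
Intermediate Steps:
z(x) = -8/x - 4*x (z(x) = -4*(x + 2/x) = -8/x - 4*x)
24 + z(12)*(10 - 3*12) = 24 + (-8/12 - 4*12)*(10 - 3*12) = 24 + (-8*1/12 - 48)*(10 - 36) = 24 + (-2/3 - 48)*(-26) = 24 - 146/3*(-26) = 24 + 3796/3 = 3868/3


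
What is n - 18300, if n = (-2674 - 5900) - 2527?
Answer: -29401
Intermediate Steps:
n = -11101 (n = -8574 - 2527 = -11101)
n - 18300 = -11101 - 18300 = -29401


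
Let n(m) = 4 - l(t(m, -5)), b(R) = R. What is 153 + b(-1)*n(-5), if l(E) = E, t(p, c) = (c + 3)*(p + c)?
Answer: 169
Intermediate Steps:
t(p, c) = (3 + c)*(c + p)
n(m) = -6 + 2*m (n(m) = 4 - ((-5)**2 + 3*(-5) + 3*m - 5*m) = 4 - (25 - 15 + 3*m - 5*m) = 4 - (10 - 2*m) = 4 + (-10 + 2*m) = -6 + 2*m)
153 + b(-1)*n(-5) = 153 - (-6 + 2*(-5)) = 153 - (-6 - 10) = 153 - 1*(-16) = 153 + 16 = 169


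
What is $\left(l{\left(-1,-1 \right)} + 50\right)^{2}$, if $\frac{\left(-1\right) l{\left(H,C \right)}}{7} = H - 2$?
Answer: $5041$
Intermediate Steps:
$l{\left(H,C \right)} = 14 - 7 H$ ($l{\left(H,C \right)} = - 7 \left(H - 2\right) = - 7 \left(-2 + H\right) = 14 - 7 H$)
$\left(l{\left(-1,-1 \right)} + 50\right)^{2} = \left(\left(14 - -7\right) + 50\right)^{2} = \left(\left(14 + 7\right) + 50\right)^{2} = \left(21 + 50\right)^{2} = 71^{2} = 5041$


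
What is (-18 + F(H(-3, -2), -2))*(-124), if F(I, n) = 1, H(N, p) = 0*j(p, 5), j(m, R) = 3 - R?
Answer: 2108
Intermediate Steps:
H(N, p) = 0 (H(N, p) = 0*(3 - 1*5) = 0*(3 - 5) = 0*(-2) = 0)
(-18 + F(H(-3, -2), -2))*(-124) = (-18 + 1)*(-124) = -17*(-124) = 2108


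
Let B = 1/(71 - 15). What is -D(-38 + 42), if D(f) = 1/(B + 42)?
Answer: -56/2353 ≈ -0.023799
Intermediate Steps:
B = 1/56 ≈ 0.017857
D(f) = 56/2353 (D(f) = 1/(1/56 + 42) = 1/(2353/56) = 56/2353)
-D(-38 + 42) = -1*56/2353 = -56/2353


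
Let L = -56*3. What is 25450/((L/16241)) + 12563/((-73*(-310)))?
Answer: -2338433465729/950460 ≈ -2.4603e+6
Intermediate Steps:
L = -168
25450/((L/16241)) + 12563/((-73*(-310))) = 25450/((-168/16241)) + 12563/((-73*(-310))) = 25450/((-168*1/16241)) + 12563/22630 = 25450/(-168/16241) + 12563*(1/22630) = 25450*(-16241/168) + 12563/22630 = -206666725/84 + 12563/22630 = -2338433465729/950460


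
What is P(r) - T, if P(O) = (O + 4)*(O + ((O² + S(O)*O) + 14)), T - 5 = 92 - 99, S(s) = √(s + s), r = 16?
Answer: 5722 + 1280*√2 ≈ 7532.2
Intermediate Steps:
S(s) = √2*√s (S(s) = √(2*s) = √2*√s)
T = -2 (T = 5 + (92 - 99) = 5 - 7 = -2)
P(O) = (4 + O)*(14 + O + O² + √2*O^(3/2)) (P(O) = (O + 4)*(O + ((O² + (√2*√O)*O) + 14)) = (4 + O)*(O + ((O² + √2*O^(3/2)) + 14)) = (4 + O)*(O + (14 + O² + √2*O^(3/2))) = (4 + O)*(14 + O + O² + √2*O^(3/2)))
P(r) - T = (56 + 16³ + 5*16² + 18*16 + √2*16^(5/2) + 4*√2*16^(3/2)) - 1*(-2) = (56 + 4096 + 5*256 + 288 + √2*1024 + 4*√2*64) + 2 = (56 + 4096 + 1280 + 288 + 1024*√2 + 256*√2) + 2 = (5720 + 1280*√2) + 2 = 5722 + 1280*√2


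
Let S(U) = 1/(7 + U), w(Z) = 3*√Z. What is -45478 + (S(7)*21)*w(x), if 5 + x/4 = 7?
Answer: -45478 + 9*√2 ≈ -45465.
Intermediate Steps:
x = 8 (x = -20 + 4*7 = -20 + 28 = 8)
-45478 + (S(7)*21)*w(x) = -45478 + (21/(7 + 7))*(3*√8) = -45478 + (21/14)*(3*(2*√2)) = -45478 + ((1/14)*21)*(6*√2) = -45478 + 3*(6*√2)/2 = -45478 + 9*√2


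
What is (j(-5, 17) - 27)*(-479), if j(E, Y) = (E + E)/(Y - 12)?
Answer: 13891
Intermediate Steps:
j(E, Y) = 2*E/(-12 + Y) (j(E, Y) = (2*E)/(-12 + Y) = 2*E/(-12 + Y))
(j(-5, 17) - 27)*(-479) = (2*(-5)/(-12 + 17) - 27)*(-479) = (2*(-5)/5 - 27)*(-479) = (2*(-5)*(1/5) - 27)*(-479) = (-2 - 27)*(-479) = -29*(-479) = 13891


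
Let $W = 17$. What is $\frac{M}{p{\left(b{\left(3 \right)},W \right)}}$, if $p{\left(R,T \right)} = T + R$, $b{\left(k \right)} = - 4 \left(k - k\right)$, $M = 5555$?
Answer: $\frac{5555}{17} \approx 326.76$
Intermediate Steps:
$b{\left(k \right)} = 0$ ($b{\left(k \right)} = \left(-4\right) 0 = 0$)
$p{\left(R,T \right)} = R + T$
$\frac{M}{p{\left(b{\left(3 \right)},W \right)}} = \frac{5555}{0 + 17} = \frac{5555}{17}$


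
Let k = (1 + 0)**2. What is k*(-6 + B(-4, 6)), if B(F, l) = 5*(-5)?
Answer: -31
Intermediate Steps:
k = 1 (k = 1**2 = 1)
B(F, l) = -25
k*(-6 + B(-4, 6)) = 1*(-6 - 25) = 1*(-31) = -31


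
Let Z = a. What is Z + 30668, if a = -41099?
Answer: -10431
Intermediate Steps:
Z = -41099
Z + 30668 = -41099 + 30668 = -10431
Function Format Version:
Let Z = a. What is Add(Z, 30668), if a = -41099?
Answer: -10431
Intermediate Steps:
Z = -41099
Add(Z, 30668) = Add(-41099, 30668) = -10431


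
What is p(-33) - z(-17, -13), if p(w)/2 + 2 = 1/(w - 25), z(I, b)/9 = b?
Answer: 3276/29 ≈ 112.97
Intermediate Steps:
z(I, b) = 9*b
p(w) = -4 + 2/(-25 + w) (p(w) = -4 + 2/(w - 25) = -4 + 2/(-25 + w))
p(-33) - z(-17, -13) = 2*(51 - 2*(-33))/(-25 - 33) - 9*(-13) = 2*(51 + 66)/(-58) - 1*(-117) = 2*(-1/58)*117 + 117 = -117/29 + 117 = 3276/29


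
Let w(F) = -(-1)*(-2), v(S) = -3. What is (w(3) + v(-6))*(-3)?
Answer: 15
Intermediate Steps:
w(F) = -2 (w(F) = -1*2 = -2)
(w(3) + v(-6))*(-3) = (-2 - 3)*(-3) = -5*(-3) = 15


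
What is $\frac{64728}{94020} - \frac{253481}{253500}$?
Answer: $- \frac{123728927}{397234500} \approx -0.31148$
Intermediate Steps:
$\frac{64728}{94020} - \frac{253481}{253500} = 64728 \cdot \frac{1}{94020} - \frac{253481}{253500} = \frac{5394}{7835} - \frac{253481}{253500} = - \frac{123728927}{397234500}$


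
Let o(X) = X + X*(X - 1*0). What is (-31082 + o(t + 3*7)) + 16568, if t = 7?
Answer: -13702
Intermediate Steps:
o(X) = X + X² (o(X) = X + X*(X + 0) = X + X*X = X + X²)
(-31082 + o(t + 3*7)) + 16568 = (-31082 + (7 + 3*7)*(1 + (7 + 3*7))) + 16568 = (-31082 + (7 + 21)*(1 + (7 + 21))) + 16568 = (-31082 + 28*(1 + 28)) + 16568 = (-31082 + 28*29) + 16568 = (-31082 + 812) + 16568 = -30270 + 16568 = -13702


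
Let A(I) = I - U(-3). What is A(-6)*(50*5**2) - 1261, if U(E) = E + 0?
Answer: -5011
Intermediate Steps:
U(E) = E
A(I) = 3 + I (A(I) = I - 1*(-3) = I + 3 = 3 + I)
A(-6)*(50*5**2) - 1261 = (3 - 6)*(50*5**2) - 1261 = -150*25 - 1261 = -3*1250 - 1261 = -3750 - 1261 = -5011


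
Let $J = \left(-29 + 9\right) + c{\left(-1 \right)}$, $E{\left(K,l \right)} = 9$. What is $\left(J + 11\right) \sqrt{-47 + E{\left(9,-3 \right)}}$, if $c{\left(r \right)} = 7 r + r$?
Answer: $- 17 i \sqrt{38} \approx - 104.8 i$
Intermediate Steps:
$c{\left(r \right)} = 8 r$
$J = -28$ ($J = \left(-29 + 9\right) + 8 \left(-1\right) = -20 - 8 = -28$)
$\left(J + 11\right) \sqrt{-47 + E{\left(9,-3 \right)}} = \left(-28 + 11\right) \sqrt{-47 + 9} = - 17 \sqrt{-38} = - 17 i \sqrt{38}$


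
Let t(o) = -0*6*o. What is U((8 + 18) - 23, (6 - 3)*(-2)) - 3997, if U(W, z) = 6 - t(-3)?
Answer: -3991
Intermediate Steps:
t(o) = 0 (t(o) = -0*o = -1*0 = 0)
U(W, z) = 6 (U(W, z) = 6 - 1*0 = 6 + 0 = 6)
U((8 + 18) - 23, (6 - 3)*(-2)) - 3997 = 6 - 3997 = -3991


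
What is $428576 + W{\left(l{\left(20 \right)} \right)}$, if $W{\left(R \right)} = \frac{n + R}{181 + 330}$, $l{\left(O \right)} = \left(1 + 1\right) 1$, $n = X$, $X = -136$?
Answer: $\frac{219002202}{511} \approx 4.2858 \cdot 10^{5}$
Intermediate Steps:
$n = -136$
$l{\left(O \right)} = 2$ ($l{\left(O \right)} = 2 \cdot 1 = 2$)
$W{\left(R \right)} = - \frac{136}{511} + \frac{R}{511}$ ($W{\left(R \right)} = \frac{-136 + R}{181 + 330} = \frac{-136 + R}{511} = \left(-136 + R\right) \frac{1}{511} = - \frac{136}{511} + \frac{R}{511}$)
$428576 + W{\left(l{\left(20 \right)} \right)} = 428576 + \left(- \frac{136}{511} + \frac{1}{511} \cdot 2\right) = 428576 + \left(- \frac{136}{511} + \frac{2}{511}\right) = 428576 - \frac{134}{511} = \frac{219002202}{511}$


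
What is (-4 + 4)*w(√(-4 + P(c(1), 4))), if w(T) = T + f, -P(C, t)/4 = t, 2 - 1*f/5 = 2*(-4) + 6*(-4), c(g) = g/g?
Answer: 0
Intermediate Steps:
c(g) = 1
f = 170 (f = 10 - 5*(2*(-4) + 6*(-4)) = 10 - 5*(-8 - 24) = 10 - 5*(-32) = 10 + 160 = 170)
P(C, t) = -4*t
w(T) = 170 + T (w(T) = T + 170 = 170 + T)
(-4 + 4)*w(√(-4 + P(c(1), 4))) = (-4 + 4)*(170 + √(-4 - 4*4)) = 0*(170 + √(-4 - 16)) = 0*(170 + √(-20)) = 0*(170 + 2*I*√5) = 0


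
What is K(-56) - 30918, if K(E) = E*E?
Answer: -27782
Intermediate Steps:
K(E) = E**2
K(-56) - 30918 = (-56)**2 - 30918 = 3136 - 30918 = -27782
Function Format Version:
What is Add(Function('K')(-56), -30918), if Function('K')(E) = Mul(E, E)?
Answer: -27782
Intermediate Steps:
Function('K')(E) = Pow(E, 2)
Add(Function('K')(-56), -30918) = Add(Pow(-56, 2), -30918) = Add(3136, -30918) = -27782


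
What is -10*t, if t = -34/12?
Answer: 85/3 ≈ 28.333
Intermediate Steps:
t = -17/6 (t = -34*1/12 = -17/6 ≈ -2.8333)
-10*t = -10*(-17/6) = 85/3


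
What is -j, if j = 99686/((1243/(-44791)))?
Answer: 4465035626/1243 ≈ 3.5921e+6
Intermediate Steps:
j = -4465035626/1243 (j = 99686/((1243*(-1/44791))) = 99686/(-1243/44791) = 99686*(-44791/1243) = -4465035626/1243 ≈ -3.5921e+6)
-j = -1*(-4465035626/1243) = 4465035626/1243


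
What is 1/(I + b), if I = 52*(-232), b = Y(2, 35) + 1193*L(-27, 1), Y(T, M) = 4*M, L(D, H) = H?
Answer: -1/10731 ≈ -9.3188e-5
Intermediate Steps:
b = 1333 (b = 4*35 + 1193*1 = 140 + 1193 = 1333)
I = -12064
1/(I + b) = 1/(-12064 + 1333) = 1/(-10731) = -1/10731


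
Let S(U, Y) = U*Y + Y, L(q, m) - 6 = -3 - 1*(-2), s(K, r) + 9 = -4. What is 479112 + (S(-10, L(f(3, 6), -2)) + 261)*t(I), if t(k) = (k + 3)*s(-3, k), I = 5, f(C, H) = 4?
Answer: 456648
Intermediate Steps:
s(K, r) = -13 (s(K, r) = -9 - 4 = -13)
L(q, m) = 5 (L(q, m) = 6 + (-3 - 1*(-2)) = 6 + (-3 + 2) = 6 - 1 = 5)
S(U, Y) = Y + U*Y
t(k) = -39 - 13*k (t(k) = (k + 3)*(-13) = (3 + k)*(-13) = -39 - 13*k)
479112 + (S(-10, L(f(3, 6), -2)) + 261)*t(I) = 479112 + (5*(1 - 10) + 261)*(-39 - 13*5) = 479112 + (5*(-9) + 261)*(-39 - 65) = 479112 + (-45 + 261)*(-104) = 479112 + 216*(-104) = 479112 - 22464 = 456648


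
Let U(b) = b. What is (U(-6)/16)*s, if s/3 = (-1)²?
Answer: -9/8 ≈ -1.1250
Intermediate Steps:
s = 3 (s = 3*(-1)² = 3*1 = 3)
(U(-6)/16)*s = -6/16*3 = -6*1/16*3 = -3/8*3 = -9/8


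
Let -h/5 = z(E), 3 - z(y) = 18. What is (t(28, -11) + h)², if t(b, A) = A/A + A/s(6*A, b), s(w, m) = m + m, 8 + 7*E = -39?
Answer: 18020025/3136 ≈ 5746.2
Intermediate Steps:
E = -47/7 (E = -8/7 + (⅐)*(-39) = -8/7 - 39/7 = -47/7 ≈ -6.7143)
z(y) = -15 (z(y) = 3 - 1*18 = 3 - 18 = -15)
h = 75 (h = -5*(-15) = 75)
s(w, m) = 2*m
t(b, A) = 1 + A/(2*b) (t(b, A) = A/A + A/((2*b)) = 1 + A*(1/(2*b)) = 1 + A/(2*b))
(t(28, -11) + h)² = ((28 + (½)*(-11))/28 + 75)² = ((28 - 11/2)/28 + 75)² = ((1/28)*(45/2) + 75)² = (45/56 + 75)² = (4245/56)² = 18020025/3136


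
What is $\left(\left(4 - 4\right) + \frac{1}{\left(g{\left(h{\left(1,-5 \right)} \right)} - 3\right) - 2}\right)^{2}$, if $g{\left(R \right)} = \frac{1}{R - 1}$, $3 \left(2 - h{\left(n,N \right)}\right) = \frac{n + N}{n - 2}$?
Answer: $\frac{1}{64} \approx 0.015625$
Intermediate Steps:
$h{\left(n,N \right)} = 2 - \frac{N + n}{3 \left(-2 + n\right)}$ ($h{\left(n,N \right)} = 2 - \frac{\left(n + N\right) \frac{1}{n - 2}}{3} = 2 - \frac{\left(N + n\right) \frac{1}{-2 + n}}{3} = 2 - \frac{\frac{1}{-2 + n} \left(N + n\right)}{3} = 2 - \frac{N + n}{3 \left(-2 + n\right)}$)
$g{\left(R \right)} = \frac{1}{-1 + R}$
$\left(\left(4 - 4\right) + \frac{1}{\left(g{\left(h{\left(1,-5 \right)} \right)} - 3\right) - 2}\right)^{2} = \left(\left(4 - 4\right) + \frac{1}{\left(\frac{1}{-1 + \frac{-12 - -5 + 5 \cdot 1}{3 \left(-2 + 1\right)}} - 3\right) - 2}\right)^{2} = \left(0 + \frac{1}{\left(\frac{1}{-1 + \frac{-12 + 5 + 5}{3 \left(-1\right)}} - 3\right) - 2}\right)^{2} = \left(0 + \frac{1}{\left(\frac{1}{-1 + \frac{1}{3} \left(-1\right) \left(-2\right)} - 3\right) - 2}\right)^{2} = \left(0 + \frac{1}{\left(\frac{1}{-1 + \frac{2}{3}} - 3\right) - 2}\right)^{2} = \left(0 + \frac{1}{\left(\frac{1}{- \frac{1}{3}} - 3\right) - 2}\right)^{2} = \left(0 + \frac{1}{\left(-3 - 3\right) - 2}\right)^{2} = \left(0 + \frac{1}{-6 - 2}\right)^{2} = \left(0 + \frac{1}{-8}\right)^{2} = \left(0 - \frac{1}{8}\right)^{2} = \left(- \frac{1}{8}\right)^{2} = \frac{1}{64}$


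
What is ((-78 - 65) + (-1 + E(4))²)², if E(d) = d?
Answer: 17956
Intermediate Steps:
((-78 - 65) + (-1 + E(4))²)² = ((-78 - 65) + (-1 + 4)²)² = (-143 + 3²)² = (-143 + 9)² = (-134)² = 17956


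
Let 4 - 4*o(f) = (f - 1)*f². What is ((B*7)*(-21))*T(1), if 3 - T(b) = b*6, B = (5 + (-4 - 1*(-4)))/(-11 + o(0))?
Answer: -441/2 ≈ -220.50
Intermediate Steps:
o(f) = 1 - f²*(-1 + f)/4 (o(f) = 1 - (f - 1)*f²/4 = 1 - (-1 + f)*f²/4 = 1 - f²*(-1 + f)/4)
B = -½ (B = (5 + (-4 - 1*(-4)))/(-11 + (1 - ¼*0³ + (¼)*0²)) = (5 + (-4 + 4))/(-11 + (1 - ¼*0 + (¼)*0)) = (5 + 0)/(-11 + (1 + 0 + 0)) = 5/(-11 + 1) = 5/(-10) = 5*(-⅒) = -½ ≈ -0.50000)
T(b) = 3 - 6*b (T(b) = 3 - b*6 = 3 - 6*b)
((B*7)*(-21))*T(1) = (-½*7*(-21))*(3 - 6*1) = (-7/2*(-21))*(3 - 6) = (147/2)*(-3) = -441/2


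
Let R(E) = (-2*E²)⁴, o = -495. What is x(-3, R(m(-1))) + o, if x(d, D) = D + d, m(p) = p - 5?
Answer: 26873358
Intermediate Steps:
m(p) = -5 + p
R(E) = 16*E⁸
x(-3, R(m(-1))) + o = (16*(-5 - 1)⁸ - 3) - 495 = (16*(-6)⁸ - 3) - 495 = (16*1679616 - 3) - 495 = (26873856 - 3) - 495 = 26873853 - 495 = 26873358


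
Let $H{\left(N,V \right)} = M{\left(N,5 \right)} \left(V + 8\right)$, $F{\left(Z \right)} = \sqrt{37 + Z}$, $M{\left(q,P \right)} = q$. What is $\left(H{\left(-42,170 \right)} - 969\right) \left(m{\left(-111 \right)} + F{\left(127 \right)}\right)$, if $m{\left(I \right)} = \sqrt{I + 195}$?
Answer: $- 16890 \sqrt{21} - 16890 \sqrt{41} \approx -1.8555 \cdot 10^{5}$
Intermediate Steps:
$H{\left(N,V \right)} = N \left(8 + V\right)$ ($H{\left(N,V \right)} = N \left(V + 8\right) = N \left(8 + V\right)$)
$m{\left(I \right)} = \sqrt{195 + I}$
$\left(H{\left(-42,170 \right)} - 969\right) \left(m{\left(-111 \right)} + F{\left(127 \right)}\right) = \left(- 42 \left(8 + 170\right) - 969\right) \left(\sqrt{195 - 111} + \sqrt{37 + 127}\right) = \left(\left(-42\right) 178 - 969\right) \left(\sqrt{84} + \sqrt{164}\right) = \left(-7476 - 969\right) \left(2 \sqrt{21} + 2 \sqrt{41}\right) = - 8445 \left(2 \sqrt{21} + 2 \sqrt{41}\right) = - 16890 \sqrt{21} - 16890 \sqrt{41}$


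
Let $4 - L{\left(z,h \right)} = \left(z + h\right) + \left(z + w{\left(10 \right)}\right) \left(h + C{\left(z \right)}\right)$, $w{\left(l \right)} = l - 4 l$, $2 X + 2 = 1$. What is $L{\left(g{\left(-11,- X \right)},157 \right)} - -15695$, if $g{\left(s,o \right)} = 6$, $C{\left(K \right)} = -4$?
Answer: $19208$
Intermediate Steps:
$X = - \frac{1}{2}$ ($X = -1 + \frac{1}{2} \cdot 1 = -1 + \frac{1}{2} = - \frac{1}{2} \approx -0.5$)
$w{\left(l \right)} = - 3 l$
$L{\left(z,h \right)} = 4 - h - z - \left(-30 + z\right) \left(-4 + h\right)$ ($L{\left(z,h \right)} = 4 - \left(\left(z + h\right) + \left(z - 30\right) \left(h - 4\right)\right) = 4 - \left(\left(h + z\right) + \left(z - 30\right) \left(-4 + h\right)\right) = 4 - \left(\left(h + z\right) + \left(-30 + z\right) \left(-4 + h\right)\right) = 4 - \left(h + z + \left(-30 + z\right) \left(-4 + h\right)\right) = 4 - h - z - \left(-30 + z\right) \left(-4 + h\right)$)
$L{\left(g{\left(-11,- X \right)},157 \right)} - -15695 = \left(-116 + 3 \cdot 6 + 29 \cdot 157 - 157 \cdot 6\right) - -15695 = \left(-116 + 18 + 4553 - 942\right) + 15695 = 3513 + 15695 = 19208$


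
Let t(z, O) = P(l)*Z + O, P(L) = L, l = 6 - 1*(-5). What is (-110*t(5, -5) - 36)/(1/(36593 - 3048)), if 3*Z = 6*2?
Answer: -145115670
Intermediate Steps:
Z = 4 (Z = (6*2)/3 = (1/3)*12 = 4)
l = 11 (l = 6 + 5 = 11)
t(z, O) = 44 + O (t(z, O) = 11*4 + O = 44 + O)
(-110*t(5, -5) - 36)/(1/(36593 - 3048)) = (-110*(44 - 5) - 36)/(1/(36593 - 3048)) = (-110*39 - 36)/(1/33545) = (-4290 - 36)/(1/33545) = -4326*33545 = -145115670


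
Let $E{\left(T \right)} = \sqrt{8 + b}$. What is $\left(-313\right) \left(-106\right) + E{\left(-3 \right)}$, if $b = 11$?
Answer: $33178 + \sqrt{19} \approx 33182.0$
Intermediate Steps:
$E{\left(T \right)} = \sqrt{19}$ ($E{\left(T \right)} = \sqrt{8 + 11} = \sqrt{19}$)
$\left(-313\right) \left(-106\right) + E{\left(-3 \right)} = \left(-313\right) \left(-106\right) + \sqrt{19} = 33178 + \sqrt{19}$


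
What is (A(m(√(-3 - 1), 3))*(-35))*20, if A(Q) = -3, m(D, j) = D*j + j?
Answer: 2100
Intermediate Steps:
m(D, j) = j + D*j
(A(m(√(-3 - 1), 3))*(-35))*20 = -3*(-35)*20 = 105*20 = 2100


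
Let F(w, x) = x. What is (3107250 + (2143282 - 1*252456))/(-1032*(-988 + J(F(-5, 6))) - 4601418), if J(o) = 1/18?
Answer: -7497114/5372789 ≈ -1.3954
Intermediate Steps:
J(o) = 1/18
(3107250 + (2143282 - 1*252456))/(-1032*(-988 + J(F(-5, 6))) - 4601418) = (3107250 + (2143282 - 1*252456))/(-1032*(-988 + 1/18) - 4601418) = (3107250 + (2143282 - 252456))/(-1032*(-17783/18) - 4601418) = (3107250 + 1890826)/(3058676/3 - 4601418) = 4998076/(-10745578/3) = 4998076*(-3/10745578) = -7497114/5372789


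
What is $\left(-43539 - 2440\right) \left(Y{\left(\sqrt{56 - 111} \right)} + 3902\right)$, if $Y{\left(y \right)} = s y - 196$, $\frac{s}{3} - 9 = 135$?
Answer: $-170398174 - 19862928 i \sqrt{55} \approx -1.704 \cdot 10^{8} - 1.4731 \cdot 10^{8} i$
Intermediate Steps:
$s = 432$ ($s = 27 + 3 \cdot 135 = 27 + 405 = 432$)
$Y{\left(y \right)} = -196 + 432 y$ ($Y{\left(y \right)} = 432 y - 196 = -196 + 432 y$)
$\left(-43539 - 2440\right) \left(Y{\left(\sqrt{56 - 111} \right)} + 3902\right) = \left(-43539 - 2440\right) \left(\left(-196 + 432 \sqrt{56 - 111}\right) + 3902\right) = - 45979 \left(\left(-196 + 432 \sqrt{-55}\right) + 3902\right) = - 45979 \left(\left(-196 + 432 i \sqrt{55}\right) + 3902\right) = - 45979 \left(3706 + 432 i \sqrt{55}\right) = -170398174 - 19862928 i \sqrt{55}$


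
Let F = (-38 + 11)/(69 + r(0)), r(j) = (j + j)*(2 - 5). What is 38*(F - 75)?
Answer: -65892/23 ≈ -2864.9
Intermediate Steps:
r(j) = -6*j (r(j) = (2*j)*(-3) = -6*j)
F = -9/23 (F = (-38 + 11)/(69 - 6*0) = -27/(69 + 0) = -27/69 = -27*1/69 = -9/23 ≈ -0.39130)
38*(F - 75) = 38*(-9/23 - 75) = 38*(-1734/23) = -65892/23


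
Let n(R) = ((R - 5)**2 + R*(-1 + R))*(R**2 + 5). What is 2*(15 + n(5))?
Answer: 1230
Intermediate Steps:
n(R) = (5 + R**2)*((-5 + R)**2 + R*(-1 + R)) (n(R) = ((-5 + R)**2 + R*(-1 + R))*(5 + R**2) = (5 + R**2)*((-5 + R)**2 + R*(-1 + R)))
2*(15 + n(5)) = 2*(15 + (125 - 55*5 - 11*5**3 + 2*5**4 + 35*5**2)) = 2*(15 + (125 - 275 - 11*125 + 2*625 + 35*25)) = 2*(15 + (125 - 275 - 1375 + 1250 + 875)) = 2*(15 + 600) = 2*615 = 1230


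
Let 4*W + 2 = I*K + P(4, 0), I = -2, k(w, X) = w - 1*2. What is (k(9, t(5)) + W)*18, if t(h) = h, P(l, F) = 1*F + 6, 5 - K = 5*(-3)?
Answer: -36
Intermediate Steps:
K = 20 (K = 5 - 5*(-3) = 5 - 1*(-15) = 5 + 15 = 20)
P(l, F) = 6 + F (P(l, F) = F + 6 = 6 + F)
k(w, X) = -2 + w (k(w, X) = w - 2 = -2 + w)
W = -9 (W = -½ + (-2*20 + (6 + 0))/4 = -½ + (-40 + 6)/4 = -½ + (¼)*(-34) = -½ - 17/2 = -9)
(k(9, t(5)) + W)*18 = ((-2 + 9) - 9)*18 = (7 - 9)*18 = -2*18 = -36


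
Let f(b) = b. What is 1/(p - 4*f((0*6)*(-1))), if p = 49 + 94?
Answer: 1/143 ≈ 0.0069930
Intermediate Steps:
p = 143
1/(p - 4*f((0*6)*(-1))) = 1/(143 - 4*0*6*(-1)) = 1/(143 - 0*(-1)) = 1/(143 - 4*0) = 1/(143 + 0) = 1/143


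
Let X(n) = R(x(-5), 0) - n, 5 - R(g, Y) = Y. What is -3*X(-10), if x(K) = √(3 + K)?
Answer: -45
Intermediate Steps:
R(g, Y) = 5 - Y
X(n) = 5 - n (X(n) = (5 - 1*0) - n = (5 + 0) - n = 5 - n)
-3*X(-10) = -3*(5 - 1*(-10)) = -3*(5 + 10) = -3*15 = -45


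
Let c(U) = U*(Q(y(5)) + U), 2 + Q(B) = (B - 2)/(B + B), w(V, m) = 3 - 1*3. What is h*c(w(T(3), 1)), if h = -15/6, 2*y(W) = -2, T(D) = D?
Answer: 0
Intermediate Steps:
y(W) = -1 (y(W) = (½)*(-2) = -1)
w(V, m) = 0 (w(V, m) = 3 - 3 = 0)
Q(B) = -2 + (-2 + B)/(2*B) (Q(B) = -2 + (B - 2)/(B + B) = -2 + (-2 + B)/((2*B)) = -2 + (-2 + B)*(1/(2*B)) = -2 + (-2 + B)/(2*B))
h = -5/2 (h = -15*⅙ = -5/2 ≈ -2.5000)
c(U) = U*(-½ + U) (c(U) = U*((-3/2 - 1/(-1)) + U) = U*((-3/2 - 1*(-1)) + U) = U*((-3/2 + 1) + U) = U*(-½ + U))
h*c(w(T(3), 1)) = -0*(-½ + 0) = -0*(-1)/2 = -5/2*0 = 0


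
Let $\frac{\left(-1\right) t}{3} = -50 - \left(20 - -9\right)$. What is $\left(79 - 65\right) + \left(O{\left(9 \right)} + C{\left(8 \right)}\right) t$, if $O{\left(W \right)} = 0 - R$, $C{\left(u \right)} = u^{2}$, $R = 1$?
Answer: $14945$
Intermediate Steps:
$O{\left(W \right)} = -1$ ($O{\left(W \right)} = 0 - 1 = -1$)
$t = 237$ ($t = - 3 \left(-50 - \left(20 - -9\right)\right) = - 3 \left(-50 - \left(20 + 9\right)\right) = - 3 \left(-50 - 29\right) = \left(-3\right) \left(-79\right) = 237$)
$\left(79 - 65\right) + \left(O{\left(9 \right)} + C{\left(8 \right)}\right) t = \left(79 - 65\right) + \left(-1 + 8^{2}\right) 237 = \left(79 - 65\right) + \left(-1 + 64\right) 237 = 14 + 63 \cdot 237 = 14 + 14931 = 14945$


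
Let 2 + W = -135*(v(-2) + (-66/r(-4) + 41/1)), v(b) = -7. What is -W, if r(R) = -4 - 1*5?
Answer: 5582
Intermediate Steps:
r(R) = -9 (r(R) = -4 - 5 = -9)
W = -5582 (W = -2 - 135*(-7 + (-66/(-9) + 41/1)) = -2 - 135*(-7 + (-66*(-⅑) + 41*1)) = -2 - 135*(-7 + (22/3 + 41)) = -2 - 135*(-7 + 145/3) = -2 - 135*124/3 = -2 - 5580 = -5582)
-W = -1*(-5582) = 5582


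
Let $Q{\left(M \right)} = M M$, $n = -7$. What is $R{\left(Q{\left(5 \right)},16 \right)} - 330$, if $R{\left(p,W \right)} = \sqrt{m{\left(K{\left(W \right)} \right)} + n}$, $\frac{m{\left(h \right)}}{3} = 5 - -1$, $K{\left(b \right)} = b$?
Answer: $-330 + \sqrt{11} \approx -326.68$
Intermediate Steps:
$m{\left(h \right)} = 18$ ($m{\left(h \right)} = 3 \left(5 - -1\right) = 3 \left(5 + 1\right) = 3 \cdot 6 = 18$)
$Q{\left(M \right)} = M^{2}$
$R{\left(p,W \right)} = \sqrt{11}$ ($R{\left(p,W \right)} = \sqrt{18 - 7} = \sqrt{11}$)
$R{\left(Q{\left(5 \right)},16 \right)} - 330 = \sqrt{11} - 330 = -330 + \sqrt{11}$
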